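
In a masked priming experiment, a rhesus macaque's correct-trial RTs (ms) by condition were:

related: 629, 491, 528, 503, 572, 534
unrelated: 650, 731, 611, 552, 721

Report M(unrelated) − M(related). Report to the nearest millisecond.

M(related) = 3257/6 = 542.833
M(unrelated) = 3265/5 = 653.000
Difference = 653.000 − 542.833 = 110.167 ms

110 ms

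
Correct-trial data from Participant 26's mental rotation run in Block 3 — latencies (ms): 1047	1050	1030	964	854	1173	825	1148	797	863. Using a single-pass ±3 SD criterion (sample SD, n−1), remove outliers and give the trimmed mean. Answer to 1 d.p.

n = 10, ΣRT = 9751, M = 975.100
Σ(x−M)² = 164456.90; s = √(164456.90/9) = 135.178
Cutoffs: 975.100 ± 3·135.178 → [569.6, 1380.6]
No RTs fall outside the cutoffs; all 10 retained. Mean = 9751/10 = 975.100

975.1 ms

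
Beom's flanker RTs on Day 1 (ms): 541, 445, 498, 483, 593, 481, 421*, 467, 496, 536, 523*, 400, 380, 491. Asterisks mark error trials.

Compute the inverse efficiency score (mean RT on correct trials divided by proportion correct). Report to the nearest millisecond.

565 ms

Correct trials (n=12): 541, 445, 498, 483, 593, 481, 467, 496, 536, 400, 380, 491
Mean correct RT = 5811/12 = 484.2500 ms
Proportion correct = 12/14
IES = 484.2500 / (12/14) = 564.958 ms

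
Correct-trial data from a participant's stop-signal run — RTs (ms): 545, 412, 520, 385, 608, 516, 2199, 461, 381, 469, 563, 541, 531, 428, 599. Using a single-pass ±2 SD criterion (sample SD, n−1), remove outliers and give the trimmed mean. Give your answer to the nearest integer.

n = 15, ΣRT = 9158, M = 610.533
Σ(x−M)² = 2776889.73; s = √(2776889.73/14) = 445.364
Cutoffs: 610.533 ± 2·445.364 → [-280.2, 1501.3]
Outside: 2199 → excluded.
Retained (n=14): Σ = 6959, mean = 6959/14 = 497.071

497 ms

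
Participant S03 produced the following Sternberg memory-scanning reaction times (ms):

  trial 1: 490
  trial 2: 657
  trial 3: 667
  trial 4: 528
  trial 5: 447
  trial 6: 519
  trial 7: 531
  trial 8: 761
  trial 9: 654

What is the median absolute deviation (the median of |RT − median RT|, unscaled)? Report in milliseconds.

84 ms

Sorted: 447, 490, 519, 528, 531, 654, 657, 667, 761 → median = 531
|x − 531|: 41, 126, 136, 3, 84, 12, 0, 230, 123
Sorted deviations: 0, 3, 12, 41, 84, 123, 126, 136, 230 → MAD = 84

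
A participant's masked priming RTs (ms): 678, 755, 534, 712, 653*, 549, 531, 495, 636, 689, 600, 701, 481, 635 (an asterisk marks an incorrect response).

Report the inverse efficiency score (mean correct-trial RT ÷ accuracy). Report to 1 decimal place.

Correct trials (n=13): 678, 755, 534, 712, 549, 531, 495, 636, 689, 600, 701, 481, 635
Mean correct RT = 7996/13 = 615.0769 ms
Proportion correct = 13/14
IES = 615.0769 / (13/14) = 662.391 ms

662.4 ms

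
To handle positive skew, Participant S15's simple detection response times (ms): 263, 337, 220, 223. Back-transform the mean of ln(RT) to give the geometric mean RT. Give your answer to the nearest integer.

257 ms

ln(RT): 5.5722, 5.8201, 5.3936, 5.4072
Mean ln(RT) = 22.1930/4 = 5.54826
Geometric mean = exp(5.54826) = 256.79 ms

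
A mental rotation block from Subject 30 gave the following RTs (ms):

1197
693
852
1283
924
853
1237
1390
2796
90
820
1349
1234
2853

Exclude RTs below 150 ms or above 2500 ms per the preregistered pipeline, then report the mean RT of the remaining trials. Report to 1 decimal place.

1075.6 ms

Excluded: 90, 2796, 2853
Retained (n=11): Σ = 11832
Mean = 11832/11 = 1075.6364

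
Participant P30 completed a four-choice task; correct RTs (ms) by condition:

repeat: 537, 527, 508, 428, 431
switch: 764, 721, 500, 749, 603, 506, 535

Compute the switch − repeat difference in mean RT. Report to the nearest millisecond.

139 ms

M(repeat) = 2431/5 = 486.200
M(switch) = 4378/7 = 625.429
Difference = 625.429 − 486.200 = 139.229 ms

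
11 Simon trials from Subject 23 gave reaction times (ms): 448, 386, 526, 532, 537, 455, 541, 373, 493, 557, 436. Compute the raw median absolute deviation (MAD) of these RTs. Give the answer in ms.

Sorted: 373, 386, 436, 448, 455, 493, 526, 532, 537, 541, 557 → median = 493
|x − 493|: 45, 107, 33, 39, 44, 38, 48, 120, 0, 64, 57
Sorted deviations: 0, 33, 38, 39, 44, 45, 48, 57, 64, 107, 120 → MAD = 45

45 ms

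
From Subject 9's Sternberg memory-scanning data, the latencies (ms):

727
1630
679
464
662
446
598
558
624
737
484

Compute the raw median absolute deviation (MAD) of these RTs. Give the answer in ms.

103 ms

Sorted: 446, 464, 484, 558, 598, 624, 662, 679, 727, 737, 1630 → median = 624
|x − 624|: 103, 1006, 55, 160, 38, 178, 26, 66, 0, 113, 140
Sorted deviations: 0, 26, 38, 55, 66, 103, 113, 140, 160, 178, 1006 → MAD = 103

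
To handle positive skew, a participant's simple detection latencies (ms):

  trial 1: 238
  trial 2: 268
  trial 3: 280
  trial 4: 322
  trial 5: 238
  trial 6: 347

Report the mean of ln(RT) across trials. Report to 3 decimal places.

ln(RT): 5.4723, 5.5910, 5.6348, 5.7746, 5.4723, 5.8493
Σ ln(RT) = 33.7942
Mean = 33.7942/6 = 5.63237

5.632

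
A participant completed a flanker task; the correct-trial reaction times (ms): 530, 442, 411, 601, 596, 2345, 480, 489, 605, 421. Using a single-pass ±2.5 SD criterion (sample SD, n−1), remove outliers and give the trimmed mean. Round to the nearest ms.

n = 10, ΣRT = 6920, M = 692.000
Σ(x−M)² = 3084774.00; s = √(3084774.00/9) = 585.451
Cutoffs: 692.000 ± 2.5·585.451 → [-771.6, 2155.6]
Outside: 2345 → excluded.
Retained (n=9): Σ = 4575, mean = 4575/9 = 508.333

508 ms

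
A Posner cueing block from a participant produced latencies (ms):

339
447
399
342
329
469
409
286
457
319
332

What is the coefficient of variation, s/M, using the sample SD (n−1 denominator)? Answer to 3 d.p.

n = 11, Σ = 4128, M = 375.2727
Σ(x−M)² = 39882.182; s = √(39882.182/10) = 63.1523
CV = 63.1523 / 375.2727 = 0.16828

0.168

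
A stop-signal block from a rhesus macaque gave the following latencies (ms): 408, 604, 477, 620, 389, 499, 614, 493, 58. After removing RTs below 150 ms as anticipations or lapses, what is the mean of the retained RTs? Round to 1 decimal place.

Excluded: 58
Retained (n=8): Σ = 4104
Mean = 4104/8 = 513.0000

513.0 ms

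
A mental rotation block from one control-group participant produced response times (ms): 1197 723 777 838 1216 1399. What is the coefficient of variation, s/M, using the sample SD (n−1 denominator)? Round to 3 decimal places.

n = 6, Σ = 6150, M = 1025.0000
Σ(x−M)² = 393618.000; s = √(393618.000/5) = 280.5773
CV = 280.5773 / 1025.0000 = 0.27373

0.274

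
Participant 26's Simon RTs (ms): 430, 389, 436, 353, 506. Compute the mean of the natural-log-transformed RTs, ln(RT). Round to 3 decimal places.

6.040

ln(RT): 6.0638, 5.9636, 6.0776, 5.8665, 6.2265
Σ ln(RT) = 30.1980
Mean = 30.1980/5 = 6.03960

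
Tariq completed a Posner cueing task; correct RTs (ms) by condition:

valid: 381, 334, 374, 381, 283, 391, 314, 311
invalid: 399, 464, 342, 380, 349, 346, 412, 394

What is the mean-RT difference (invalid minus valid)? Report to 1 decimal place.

39.6 ms

M(valid) = 2769/8 = 346.125
M(invalid) = 3086/8 = 385.750
Difference = 385.750 − 346.125 = 39.625 ms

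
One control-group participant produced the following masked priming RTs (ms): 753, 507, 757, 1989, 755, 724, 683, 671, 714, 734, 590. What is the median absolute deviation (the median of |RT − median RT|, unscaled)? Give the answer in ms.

33 ms

Sorted: 507, 590, 671, 683, 714, 724, 734, 753, 755, 757, 1989 → median = 724
|x − 724|: 29, 217, 33, 1265, 31, 0, 41, 53, 10, 10, 134
Sorted deviations: 0, 10, 10, 29, 31, 33, 41, 53, 134, 217, 1265 → MAD = 33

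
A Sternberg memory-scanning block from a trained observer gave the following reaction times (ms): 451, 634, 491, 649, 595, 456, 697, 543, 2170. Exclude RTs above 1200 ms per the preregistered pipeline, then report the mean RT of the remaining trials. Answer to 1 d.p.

Excluded: 2170
Retained (n=8): Σ = 4516
Mean = 4516/8 = 564.5000

564.5 ms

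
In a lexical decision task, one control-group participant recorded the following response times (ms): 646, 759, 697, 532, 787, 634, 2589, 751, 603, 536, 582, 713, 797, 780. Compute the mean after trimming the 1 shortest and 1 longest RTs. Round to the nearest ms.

690 ms

Sorted: 532, 536, 582, 603, 634, 646, 697, 713, 751, 759, 780, 787, 797, 2589
Drop lowest 1 (532) and highest 1 (2589)
Remaining (n=12): Σ = 8285, mean = 8285/12 = 690.417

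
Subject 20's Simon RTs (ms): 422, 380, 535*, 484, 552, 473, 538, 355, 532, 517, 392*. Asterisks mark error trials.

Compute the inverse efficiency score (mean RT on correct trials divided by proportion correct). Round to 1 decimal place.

577.6 ms

Correct trials (n=9): 422, 380, 484, 552, 473, 538, 355, 532, 517
Mean correct RT = 4253/9 = 472.5556 ms
Proportion correct = 9/11
IES = 472.5556 / (9/11) = 577.568 ms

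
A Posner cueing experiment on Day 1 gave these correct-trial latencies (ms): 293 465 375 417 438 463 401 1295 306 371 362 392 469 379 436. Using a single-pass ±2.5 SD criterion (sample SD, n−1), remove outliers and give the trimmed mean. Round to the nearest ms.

398 ms

n = 15, ΣRT = 6862, M = 457.467
Σ(x−M)² = 791173.73; s = √(791173.73/14) = 237.723
Cutoffs: 457.467 ± 2.5·237.723 → [-136.8, 1051.8]
Outside: 1295 → excluded.
Retained (n=14): Σ = 5567, mean = 5567/14 = 397.643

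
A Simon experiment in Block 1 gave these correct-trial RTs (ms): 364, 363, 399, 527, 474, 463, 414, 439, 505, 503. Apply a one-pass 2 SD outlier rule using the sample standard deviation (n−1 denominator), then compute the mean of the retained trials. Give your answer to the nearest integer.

n = 10, ΣRT = 4451, M = 445.100
Σ(x−M)² = 31250.90; s = √(31250.90/9) = 58.926
Cutoffs: 445.100 ± 2·58.926 → [327.2, 563.0]
No RTs fall outside the cutoffs; all 10 retained. Mean = 4451/10 = 445.100

445 ms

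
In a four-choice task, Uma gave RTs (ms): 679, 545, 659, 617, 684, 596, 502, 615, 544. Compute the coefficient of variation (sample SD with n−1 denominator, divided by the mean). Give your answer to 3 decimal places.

n = 9, Σ = 5441, M = 604.5556
Σ(x−M)² = 32886.222; s = √(32886.222/8) = 64.1153
CV = 64.1153 / 604.5556 = 0.10605

0.106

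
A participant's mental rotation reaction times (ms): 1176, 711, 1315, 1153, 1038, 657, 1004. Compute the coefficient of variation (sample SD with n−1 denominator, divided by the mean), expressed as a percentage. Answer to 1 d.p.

24.2%

n = 7, Σ = 7054, M = 1007.7143
Σ(x−M)² = 355823.429; s = √(355823.429/6) = 243.5239
CV = 243.5239 / 1007.7143 = 0.24166 = 24.166%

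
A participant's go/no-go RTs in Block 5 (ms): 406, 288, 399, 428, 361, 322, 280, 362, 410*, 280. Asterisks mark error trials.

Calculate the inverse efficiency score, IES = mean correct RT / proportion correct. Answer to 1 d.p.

Correct trials (n=9): 406, 288, 399, 428, 361, 322, 280, 362, 280
Mean correct RT = 3126/9 = 347.3333 ms
Proportion correct = 9/10
IES = 347.3333 / (9/10) = 385.926 ms

385.9 ms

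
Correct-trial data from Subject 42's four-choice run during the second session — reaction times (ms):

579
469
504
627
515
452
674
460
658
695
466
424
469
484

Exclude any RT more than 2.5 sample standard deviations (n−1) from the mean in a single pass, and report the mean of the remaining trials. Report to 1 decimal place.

534.0 ms

n = 14, ΣRT = 7476, M = 534.000
Σ(x−M)² = 112706.00; s = √(112706.00/13) = 93.111
Cutoffs: 534.000 ± 2.5·93.111 → [301.2, 766.8]
No RTs fall outside the cutoffs; all 14 retained. Mean = 7476/14 = 534.000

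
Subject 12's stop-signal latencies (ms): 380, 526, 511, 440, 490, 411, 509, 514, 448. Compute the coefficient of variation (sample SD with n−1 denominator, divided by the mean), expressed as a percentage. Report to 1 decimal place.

11.1%

n = 9, Σ = 4229, M = 469.8889
Σ(x−M)² = 21638.889; s = √(21638.889/8) = 52.0083
CV = 52.0083 / 469.8889 = 0.11068 = 11.068%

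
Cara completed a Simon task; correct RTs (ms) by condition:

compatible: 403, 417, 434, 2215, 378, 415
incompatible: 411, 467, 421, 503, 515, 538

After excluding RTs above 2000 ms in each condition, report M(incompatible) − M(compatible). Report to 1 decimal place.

compatible: exclude 2215
M(compatible) = 2047/5 = 409.400
M(incompatible) = 2855/6 = 475.833
Difference = 475.833 − 409.400 = 66.433 ms

66.4 ms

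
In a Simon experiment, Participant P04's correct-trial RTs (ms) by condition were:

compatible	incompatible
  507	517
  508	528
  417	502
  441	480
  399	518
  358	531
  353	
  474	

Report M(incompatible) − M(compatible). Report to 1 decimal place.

M(compatible) = 3457/8 = 432.125
M(incompatible) = 3076/6 = 512.667
Difference = 512.667 − 432.125 = 80.542 ms

80.5 ms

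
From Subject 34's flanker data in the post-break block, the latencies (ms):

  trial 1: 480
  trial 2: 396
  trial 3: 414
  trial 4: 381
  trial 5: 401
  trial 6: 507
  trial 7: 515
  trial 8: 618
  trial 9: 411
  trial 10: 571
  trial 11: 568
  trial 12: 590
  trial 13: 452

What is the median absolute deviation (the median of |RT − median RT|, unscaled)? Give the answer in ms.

Sorted: 381, 396, 401, 411, 414, 452, 480, 507, 515, 568, 571, 590, 618 → median = 480
|x − 480|: 0, 84, 66, 99, 79, 27, 35, 138, 69, 91, 88, 110, 28
Sorted deviations: 0, 27, 28, 35, 66, 69, 79, 84, 88, 91, 99, 110, 138 → MAD = 79

79 ms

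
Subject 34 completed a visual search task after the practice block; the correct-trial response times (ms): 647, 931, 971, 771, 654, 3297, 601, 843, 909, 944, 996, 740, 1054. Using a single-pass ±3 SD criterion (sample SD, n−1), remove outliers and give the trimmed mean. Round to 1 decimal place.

n = 13, ΣRT = 13358, M = 1027.538
Σ(x−M)² = 5834517.23; s = √(5834517.23/12) = 697.287
Cutoffs: 1027.538 ± 3·697.287 → [-1064.3, 3119.4]
Outside: 3297 → excluded.
Retained (n=12): Σ = 10061, mean = 10061/12 = 838.417

838.4 ms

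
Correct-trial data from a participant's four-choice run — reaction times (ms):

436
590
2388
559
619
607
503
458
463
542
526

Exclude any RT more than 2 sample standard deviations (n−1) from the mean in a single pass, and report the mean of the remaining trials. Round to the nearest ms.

n = 11, ΣRT = 7691, M = 699.182
Σ(x−M)² = 3175005.64; s = √(3175005.64/10) = 563.472
Cutoffs: 699.182 ± 2·563.472 → [-427.8, 1826.1]
Outside: 2388 → excluded.
Retained (n=10): Σ = 5303, mean = 5303/10 = 530.300

530 ms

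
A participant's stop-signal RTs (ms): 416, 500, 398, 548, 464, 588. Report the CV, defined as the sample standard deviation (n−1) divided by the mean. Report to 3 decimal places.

0.153

n = 6, Σ = 2914, M = 485.6667
Σ(x−M)² = 27571.333; s = √(27571.333/5) = 74.2581
CV = 74.2581 / 485.6667 = 0.15290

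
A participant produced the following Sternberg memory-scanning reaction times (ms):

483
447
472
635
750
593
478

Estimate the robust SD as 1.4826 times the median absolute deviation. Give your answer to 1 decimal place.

Sorted: 447, 472, 478, 483, 593, 635, 750 → median = 483
|x − 483| sorted: 0, 5, 11, 36, 110, 152, 267 → MAD = 36
Robust SD ≈ 1.4826 × 36 = 53.374

53.4 ms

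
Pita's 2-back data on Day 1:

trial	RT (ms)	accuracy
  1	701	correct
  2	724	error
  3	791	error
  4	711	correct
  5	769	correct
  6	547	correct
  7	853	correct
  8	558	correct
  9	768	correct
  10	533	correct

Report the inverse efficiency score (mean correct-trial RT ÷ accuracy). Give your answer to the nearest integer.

850 ms

Correct trials (n=8): 701, 711, 769, 547, 853, 558, 768, 533
Mean correct RT = 5440/8 = 680.0000 ms
Proportion correct = 8/10
IES = 680.0000 / (8/10) = 850.000 ms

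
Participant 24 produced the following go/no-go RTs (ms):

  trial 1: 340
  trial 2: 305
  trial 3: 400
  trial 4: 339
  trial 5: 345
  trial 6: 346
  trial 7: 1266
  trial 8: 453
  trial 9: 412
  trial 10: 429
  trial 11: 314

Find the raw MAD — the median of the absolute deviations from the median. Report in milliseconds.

Sorted: 305, 314, 339, 340, 345, 346, 400, 412, 429, 453, 1266 → median = 346
|x − 346|: 6, 41, 54, 7, 1, 0, 920, 107, 66, 83, 32
Sorted deviations: 0, 1, 6, 7, 32, 41, 54, 66, 83, 107, 920 → MAD = 41

41 ms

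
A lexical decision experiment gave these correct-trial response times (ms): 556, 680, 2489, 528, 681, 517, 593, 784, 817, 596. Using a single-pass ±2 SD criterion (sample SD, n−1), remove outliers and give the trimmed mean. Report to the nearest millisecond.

639 ms

n = 10, ΣRT = 8241, M = 824.100
Σ(x−M)² = 3174092.90; s = √(3174092.90/9) = 593.866
Cutoffs: 824.100 ± 2·593.866 → [-363.6, 2011.8]
Outside: 2489 → excluded.
Retained (n=9): Σ = 5752, mean = 5752/9 = 639.111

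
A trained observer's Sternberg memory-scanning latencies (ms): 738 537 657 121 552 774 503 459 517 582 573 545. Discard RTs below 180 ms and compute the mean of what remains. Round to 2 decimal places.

Excluded: 121
Retained (n=11): Σ = 6437
Mean = 6437/11 = 585.1818

585.18 ms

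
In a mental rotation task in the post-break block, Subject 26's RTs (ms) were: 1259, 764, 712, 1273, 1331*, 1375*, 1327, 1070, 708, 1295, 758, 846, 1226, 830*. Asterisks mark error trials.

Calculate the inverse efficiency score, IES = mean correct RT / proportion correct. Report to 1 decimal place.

Correct trials (n=11): 1259, 764, 712, 1273, 1327, 1070, 708, 1295, 758, 846, 1226
Mean correct RT = 11238/11 = 1021.6364 ms
Proportion correct = 11/14
IES = 1021.6364 / (11/14) = 1300.264 ms

1300.3 ms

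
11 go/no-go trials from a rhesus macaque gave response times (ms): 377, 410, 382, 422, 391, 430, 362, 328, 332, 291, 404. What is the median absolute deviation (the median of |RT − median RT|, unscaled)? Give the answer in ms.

28 ms

Sorted: 291, 328, 332, 362, 377, 382, 391, 404, 410, 422, 430 → median = 382
|x − 382|: 5, 28, 0, 40, 9, 48, 20, 54, 50, 91, 22
Sorted deviations: 0, 5, 9, 20, 22, 28, 40, 48, 50, 54, 91 → MAD = 28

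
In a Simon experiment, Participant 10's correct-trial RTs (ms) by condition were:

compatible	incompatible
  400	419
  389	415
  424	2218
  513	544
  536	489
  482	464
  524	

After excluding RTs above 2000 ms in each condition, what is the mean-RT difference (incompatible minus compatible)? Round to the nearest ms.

-1 ms

incompatible: exclude 2218
M(compatible) = 3268/7 = 466.857
M(incompatible) = 2331/5 = 466.200
Difference = 466.200 − 466.857 = -0.657 ms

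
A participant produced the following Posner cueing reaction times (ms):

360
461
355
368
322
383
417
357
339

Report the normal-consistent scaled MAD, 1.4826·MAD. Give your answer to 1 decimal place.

31.1 ms

Sorted: 322, 339, 355, 357, 360, 368, 383, 417, 461 → median = 360
|x − 360| sorted: 0, 3, 5, 8, 21, 23, 38, 57, 101 → MAD = 21
Robust SD ≈ 1.4826 × 21 = 31.135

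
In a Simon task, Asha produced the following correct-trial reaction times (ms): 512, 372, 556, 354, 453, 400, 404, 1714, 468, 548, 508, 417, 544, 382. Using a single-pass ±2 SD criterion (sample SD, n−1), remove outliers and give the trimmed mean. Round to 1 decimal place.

n = 14, ΣRT = 7632, M = 545.143
Σ(x−M)² = 1533811.71; s = √(1533811.71/13) = 343.490
Cutoffs: 545.143 ± 2·343.490 → [-141.8, 1232.1]
Outside: 1714 → excluded.
Retained (n=13): Σ = 5918, mean = 5918/13 = 455.231

455.2 ms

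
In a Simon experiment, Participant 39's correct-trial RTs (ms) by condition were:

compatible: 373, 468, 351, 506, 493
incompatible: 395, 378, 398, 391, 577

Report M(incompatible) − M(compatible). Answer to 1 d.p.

M(compatible) = 2191/5 = 438.200
M(incompatible) = 2139/5 = 427.800
Difference = 427.800 − 438.200 = -10.400 ms

-10.4 ms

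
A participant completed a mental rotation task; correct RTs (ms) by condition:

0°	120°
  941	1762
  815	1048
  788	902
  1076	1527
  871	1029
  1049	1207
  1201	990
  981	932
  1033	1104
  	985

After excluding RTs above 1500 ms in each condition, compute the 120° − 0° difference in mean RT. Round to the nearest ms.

120°: exclude 1762, 1527
M(0°) = 8755/9 = 972.778
M(120°) = 8197/8 = 1024.625
Difference = 1024.625 − 972.778 = 51.847 ms

52 ms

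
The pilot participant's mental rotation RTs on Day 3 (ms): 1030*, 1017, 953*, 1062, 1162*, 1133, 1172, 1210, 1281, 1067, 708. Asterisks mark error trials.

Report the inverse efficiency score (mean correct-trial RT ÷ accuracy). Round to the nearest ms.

Correct trials (n=8): 1017, 1062, 1133, 1172, 1210, 1281, 1067, 708
Mean correct RT = 8650/8 = 1081.2500 ms
Proportion correct = 8/11
IES = 1081.2500 / (8/11) = 1486.719 ms

1487 ms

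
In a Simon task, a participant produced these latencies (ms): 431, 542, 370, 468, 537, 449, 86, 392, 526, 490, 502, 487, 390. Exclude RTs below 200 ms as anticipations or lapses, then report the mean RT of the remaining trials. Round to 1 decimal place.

Excluded: 86
Retained (n=12): Σ = 5584
Mean = 5584/12 = 465.3333

465.3 ms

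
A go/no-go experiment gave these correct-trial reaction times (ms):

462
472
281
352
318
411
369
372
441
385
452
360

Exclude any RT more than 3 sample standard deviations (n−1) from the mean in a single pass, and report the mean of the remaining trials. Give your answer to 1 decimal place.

389.6 ms

n = 12, ΣRT = 4675, M = 389.583
Σ(x−M)² = 38990.92; s = √(38990.92/11) = 59.537
Cutoffs: 389.583 ± 3·59.537 → [211.0, 568.2]
No RTs fall outside the cutoffs; all 12 retained. Mean = 4675/12 = 389.583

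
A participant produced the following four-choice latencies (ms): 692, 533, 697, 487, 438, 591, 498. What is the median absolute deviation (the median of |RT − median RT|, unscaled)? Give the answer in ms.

58 ms

Sorted: 438, 487, 498, 533, 591, 692, 697 → median = 533
|x − 533|: 159, 0, 164, 46, 95, 58, 35
Sorted deviations: 0, 35, 46, 58, 95, 159, 164 → MAD = 58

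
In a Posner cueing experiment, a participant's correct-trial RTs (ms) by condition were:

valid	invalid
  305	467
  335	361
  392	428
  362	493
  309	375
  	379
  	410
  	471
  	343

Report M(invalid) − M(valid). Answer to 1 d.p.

73.5 ms

M(valid) = 1703/5 = 340.600
M(invalid) = 3727/9 = 414.111
Difference = 414.111 − 340.600 = 73.511 ms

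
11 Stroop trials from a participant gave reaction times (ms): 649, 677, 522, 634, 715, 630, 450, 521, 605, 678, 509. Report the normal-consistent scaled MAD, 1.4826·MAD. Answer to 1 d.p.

71.2 ms

Sorted: 450, 509, 521, 522, 605, 630, 634, 649, 677, 678, 715 → median = 630
|x − 630| sorted: 0, 4, 19, 25, 47, 48, 85, 108, 109, 121, 180 → MAD = 48
Robust SD ≈ 1.4826 × 48 = 71.165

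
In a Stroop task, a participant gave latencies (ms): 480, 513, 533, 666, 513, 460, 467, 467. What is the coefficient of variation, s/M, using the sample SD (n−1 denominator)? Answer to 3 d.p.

0.132

n = 8, Σ = 4099, M = 512.3750
Σ(x−M)² = 31935.875; s = √(31935.875/7) = 67.5446
CV = 67.5446 / 512.3750 = 0.13183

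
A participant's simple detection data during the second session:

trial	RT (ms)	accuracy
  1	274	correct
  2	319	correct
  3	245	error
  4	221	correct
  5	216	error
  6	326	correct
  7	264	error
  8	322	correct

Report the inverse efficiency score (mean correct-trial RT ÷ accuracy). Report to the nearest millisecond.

Correct trials (n=5): 274, 319, 221, 326, 322
Mean correct RT = 1462/5 = 292.4000 ms
Proportion correct = 5/8
IES = 292.4000 / (5/8) = 467.840 ms

468 ms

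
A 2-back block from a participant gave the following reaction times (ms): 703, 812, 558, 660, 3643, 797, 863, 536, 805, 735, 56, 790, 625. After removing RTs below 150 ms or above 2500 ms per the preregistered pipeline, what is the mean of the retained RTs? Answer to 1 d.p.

Excluded: 56, 3643
Retained (n=11): Σ = 7884
Mean = 7884/11 = 716.7273

716.7 ms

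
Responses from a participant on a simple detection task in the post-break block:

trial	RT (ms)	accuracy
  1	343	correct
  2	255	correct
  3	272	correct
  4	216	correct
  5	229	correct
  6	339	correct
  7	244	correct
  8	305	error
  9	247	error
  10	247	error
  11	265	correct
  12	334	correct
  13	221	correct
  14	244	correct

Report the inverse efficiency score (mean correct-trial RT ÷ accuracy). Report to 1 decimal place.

Correct trials (n=11): 343, 255, 272, 216, 229, 339, 244, 265, 334, 221, 244
Mean correct RT = 2962/11 = 269.2727 ms
Proportion correct = 11/14
IES = 269.2727 / (11/14) = 342.711 ms

342.7 ms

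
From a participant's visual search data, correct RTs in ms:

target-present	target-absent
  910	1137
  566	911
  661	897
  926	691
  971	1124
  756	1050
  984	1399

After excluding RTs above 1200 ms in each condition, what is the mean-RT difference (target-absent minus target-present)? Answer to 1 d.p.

target-absent: exclude 1399
M(target-present) = 5774/7 = 824.857
M(target-absent) = 5810/6 = 968.333
Difference = 968.333 − 824.857 = 143.476 ms

143.5 ms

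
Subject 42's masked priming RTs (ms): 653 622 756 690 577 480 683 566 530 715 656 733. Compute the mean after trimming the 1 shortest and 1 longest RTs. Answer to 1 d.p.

Sorted: 480, 530, 566, 577, 622, 653, 656, 683, 690, 715, 733, 756
Drop lowest 1 (480) and highest 1 (756)
Remaining (n=10): Σ = 6425, mean = 6425/10 = 642.500

642.5 ms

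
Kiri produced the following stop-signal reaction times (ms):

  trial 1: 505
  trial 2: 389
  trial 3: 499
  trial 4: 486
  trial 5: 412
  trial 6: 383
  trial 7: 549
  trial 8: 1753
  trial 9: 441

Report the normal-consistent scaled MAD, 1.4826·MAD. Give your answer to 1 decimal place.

93.4 ms

Sorted: 383, 389, 412, 441, 486, 499, 505, 549, 1753 → median = 486
|x − 486| sorted: 0, 13, 19, 45, 63, 74, 97, 103, 1267 → MAD = 63
Robust SD ≈ 1.4826 × 63 = 93.404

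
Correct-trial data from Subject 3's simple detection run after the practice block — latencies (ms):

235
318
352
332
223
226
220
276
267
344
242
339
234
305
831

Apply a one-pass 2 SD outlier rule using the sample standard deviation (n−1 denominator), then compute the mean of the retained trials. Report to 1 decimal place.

279.5 ms

n = 15, ΣRT = 4744, M = 316.267
Σ(x−M)² = 316940.93; s = √(316940.93/14) = 150.461
Cutoffs: 316.267 ± 2·150.461 → [15.3, 617.2]
Outside: 831 → excluded.
Retained (n=14): Σ = 3913, mean = 3913/14 = 279.500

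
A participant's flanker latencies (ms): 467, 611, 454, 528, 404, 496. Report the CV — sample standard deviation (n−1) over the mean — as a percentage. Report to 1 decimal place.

14.4%

n = 6, Σ = 2960, M = 493.3333
Σ(x−M)² = 25275.333; s = √(25275.333/5) = 71.0990
CV = 71.0990 / 493.3333 = 0.14412 = 14.412%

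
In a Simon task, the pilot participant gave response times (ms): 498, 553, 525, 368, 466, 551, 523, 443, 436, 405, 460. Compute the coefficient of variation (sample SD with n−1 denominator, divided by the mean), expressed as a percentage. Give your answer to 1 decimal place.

12.7%

n = 11, Σ = 5228, M = 475.2727
Σ(x−M)² = 36392.182; s = √(36392.182/10) = 60.3259
CV = 60.3259 / 475.2727 = 0.12693 = 12.693%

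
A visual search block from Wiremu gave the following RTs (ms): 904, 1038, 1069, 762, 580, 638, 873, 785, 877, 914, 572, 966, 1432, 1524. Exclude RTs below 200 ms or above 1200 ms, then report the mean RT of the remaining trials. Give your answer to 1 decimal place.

831.5 ms

Excluded: 1432, 1524
Retained (n=12): Σ = 9978
Mean = 9978/12 = 831.5000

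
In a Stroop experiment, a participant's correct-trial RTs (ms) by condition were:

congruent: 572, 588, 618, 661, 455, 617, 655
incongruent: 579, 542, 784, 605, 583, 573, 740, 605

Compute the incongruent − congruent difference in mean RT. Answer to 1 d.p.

M(congruent) = 4166/7 = 595.143
M(incongruent) = 5011/8 = 626.375
Difference = 626.375 − 595.143 = 31.232 ms

31.2 ms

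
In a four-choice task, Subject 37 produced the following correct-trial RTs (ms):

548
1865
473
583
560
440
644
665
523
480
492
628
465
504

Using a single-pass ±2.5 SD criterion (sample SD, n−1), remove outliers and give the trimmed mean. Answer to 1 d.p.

538.8 ms

n = 14, ΣRT = 8870, M = 633.571
Σ(x−M)² = 1697147.43; s = √(1697147.43/13) = 361.317
Cutoffs: 633.571 ± 2.5·361.317 → [-269.7, 1536.9]
Outside: 1865 → excluded.
Retained (n=13): Σ = 7005, mean = 7005/13 = 538.846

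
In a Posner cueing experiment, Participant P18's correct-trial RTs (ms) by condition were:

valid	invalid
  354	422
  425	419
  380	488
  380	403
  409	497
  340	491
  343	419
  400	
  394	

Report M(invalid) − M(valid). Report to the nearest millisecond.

68 ms

M(valid) = 3425/9 = 380.556
M(invalid) = 3139/7 = 448.429
Difference = 448.429 − 380.556 = 67.873 ms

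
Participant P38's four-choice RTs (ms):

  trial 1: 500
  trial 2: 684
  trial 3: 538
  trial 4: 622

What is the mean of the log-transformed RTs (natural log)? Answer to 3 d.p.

ln(RT): 6.2146, 6.5280, 6.2879, 6.4329
Σ ln(RT) = 25.4634
Mean = 25.4634/4 = 6.36584

6.366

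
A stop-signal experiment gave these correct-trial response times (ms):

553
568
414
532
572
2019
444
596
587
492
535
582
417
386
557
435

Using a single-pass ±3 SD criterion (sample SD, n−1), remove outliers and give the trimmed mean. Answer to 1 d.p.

n = 16, ΣRT = 9689, M = 605.562
Σ(x−M)² = 2205395.94; s = √(2205395.94/15) = 383.440
Cutoffs: 605.562 ± 3·383.440 → [-544.8, 1755.9]
Outside: 2019 → excluded.
Retained (n=15): Σ = 7670, mean = 7670/15 = 511.333

511.3 ms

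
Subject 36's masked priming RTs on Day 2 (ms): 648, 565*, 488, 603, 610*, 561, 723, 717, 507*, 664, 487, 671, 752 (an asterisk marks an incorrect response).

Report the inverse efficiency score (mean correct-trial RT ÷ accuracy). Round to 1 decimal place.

820.8 ms

Correct trials (n=10): 648, 488, 603, 561, 723, 717, 664, 487, 671, 752
Mean correct RT = 6314/10 = 631.4000 ms
Proportion correct = 10/13
IES = 631.4000 / (10/13) = 820.820 ms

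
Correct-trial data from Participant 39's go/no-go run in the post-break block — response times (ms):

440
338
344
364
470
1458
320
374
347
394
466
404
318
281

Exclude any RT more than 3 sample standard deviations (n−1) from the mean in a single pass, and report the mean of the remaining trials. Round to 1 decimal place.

n = 14, ΣRT = 6318, M = 451.286
Σ(x−M)² = 1132494.86; s = √(1132494.86/13) = 295.152
Cutoffs: 451.286 ± 3·295.152 → [-434.2, 1336.7]
Outside: 1458 → excluded.
Retained (n=13): Σ = 4860, mean = 4860/13 = 373.846

373.8 ms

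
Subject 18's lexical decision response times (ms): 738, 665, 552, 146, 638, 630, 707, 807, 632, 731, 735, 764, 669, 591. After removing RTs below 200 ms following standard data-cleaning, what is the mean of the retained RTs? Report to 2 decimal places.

Excluded: 146
Retained (n=13): Σ = 8859
Mean = 8859/13 = 681.4615

681.46 ms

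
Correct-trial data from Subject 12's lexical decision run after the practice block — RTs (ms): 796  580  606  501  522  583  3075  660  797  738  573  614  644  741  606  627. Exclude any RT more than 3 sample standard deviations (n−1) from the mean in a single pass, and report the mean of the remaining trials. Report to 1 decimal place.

639.2 ms

n = 16, ΣRT = 12663, M = 791.438
Σ(x−M)² = 5679237.94; s = √(5679237.94/15) = 615.318
Cutoffs: 791.438 ± 3·615.318 → [-1054.5, 2637.4]
Outside: 3075 → excluded.
Retained (n=15): Σ = 9588, mean = 9588/15 = 639.200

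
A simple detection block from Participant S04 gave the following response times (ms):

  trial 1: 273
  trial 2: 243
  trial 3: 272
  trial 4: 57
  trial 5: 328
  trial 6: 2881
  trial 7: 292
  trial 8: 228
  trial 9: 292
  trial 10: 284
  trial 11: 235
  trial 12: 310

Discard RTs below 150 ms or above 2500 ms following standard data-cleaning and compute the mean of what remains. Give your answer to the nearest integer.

Excluded: 57, 2881
Retained (n=10): Σ = 2757
Mean = 2757/10 = 275.7000

276 ms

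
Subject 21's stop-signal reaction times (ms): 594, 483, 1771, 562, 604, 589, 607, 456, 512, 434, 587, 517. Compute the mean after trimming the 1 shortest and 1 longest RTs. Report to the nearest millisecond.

Sorted: 434, 456, 483, 512, 517, 562, 587, 589, 594, 604, 607, 1771
Drop lowest 1 (434) and highest 1 (1771)
Remaining (n=10): Σ = 5511, mean = 5511/10 = 551.100

551 ms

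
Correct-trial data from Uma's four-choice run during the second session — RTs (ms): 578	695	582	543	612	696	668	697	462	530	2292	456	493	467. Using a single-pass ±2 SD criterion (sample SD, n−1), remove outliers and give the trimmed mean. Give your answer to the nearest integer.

575 ms

n = 14, ΣRT = 9771, M = 697.929
Σ(x−M)² = 2838896.93; s = √(2838896.93/13) = 467.308
Cutoffs: 697.929 ± 2·467.308 → [-236.7, 1632.5]
Outside: 2292 → excluded.
Retained (n=13): Σ = 7479, mean = 7479/13 = 575.308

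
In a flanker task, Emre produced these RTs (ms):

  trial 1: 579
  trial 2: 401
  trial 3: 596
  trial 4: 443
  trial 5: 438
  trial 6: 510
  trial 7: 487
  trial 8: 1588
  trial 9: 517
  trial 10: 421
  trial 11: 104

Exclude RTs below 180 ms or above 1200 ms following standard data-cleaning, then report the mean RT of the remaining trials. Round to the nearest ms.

Excluded: 104, 1588
Retained (n=9): Σ = 4392
Mean = 4392/9 = 488.0000

488 ms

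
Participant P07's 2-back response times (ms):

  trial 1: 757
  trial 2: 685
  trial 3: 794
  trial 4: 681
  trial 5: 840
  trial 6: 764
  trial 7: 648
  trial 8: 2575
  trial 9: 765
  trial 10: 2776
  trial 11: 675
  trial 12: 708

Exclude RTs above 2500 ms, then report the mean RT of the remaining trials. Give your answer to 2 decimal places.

731.70 ms

Excluded: 2575, 2776
Retained (n=10): Σ = 7317
Mean = 7317/10 = 731.7000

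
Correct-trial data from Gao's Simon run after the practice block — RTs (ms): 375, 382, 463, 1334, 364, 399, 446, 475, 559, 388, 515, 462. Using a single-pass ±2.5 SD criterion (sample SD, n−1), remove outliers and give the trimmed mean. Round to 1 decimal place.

n = 12, ΣRT = 6162, M = 513.500
Σ(x−M)² = 774219.00; s = √(774219.00/11) = 265.299
Cutoffs: 513.500 ± 2.5·265.299 → [-149.7, 1176.7]
Outside: 1334 → excluded.
Retained (n=11): Σ = 4828, mean = 4828/11 = 438.909

438.9 ms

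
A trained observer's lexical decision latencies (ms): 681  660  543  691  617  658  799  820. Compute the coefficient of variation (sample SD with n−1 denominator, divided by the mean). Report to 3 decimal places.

0.132

n = 8, Σ = 5469, M = 683.6250
Σ(x−M)² = 57399.875; s = √(57399.875/7) = 90.5538
CV = 90.5538 / 683.6250 = 0.13246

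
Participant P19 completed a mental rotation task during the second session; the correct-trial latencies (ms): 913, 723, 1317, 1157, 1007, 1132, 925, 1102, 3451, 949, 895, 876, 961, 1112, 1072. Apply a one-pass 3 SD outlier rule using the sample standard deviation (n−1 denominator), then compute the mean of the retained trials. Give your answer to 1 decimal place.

n = 15, ΣRT = 17592, M = 1172.800
Σ(x−M)² = 5850692.40; s = √(5850692.40/14) = 646.457
Cutoffs: 1172.800 ± 3·646.457 → [-766.6, 3112.2]
Outside: 3451 → excluded.
Retained (n=14): Σ = 14141, mean = 14141/14 = 1010.071

1010.1 ms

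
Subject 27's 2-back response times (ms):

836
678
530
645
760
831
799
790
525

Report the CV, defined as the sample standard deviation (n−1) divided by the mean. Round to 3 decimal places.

0.172

n = 9, Σ = 6394, M = 710.4444
Σ(x−M)² = 119210.222; s = √(119210.222/8) = 122.0708
CV = 122.0708 / 710.4444 = 0.17182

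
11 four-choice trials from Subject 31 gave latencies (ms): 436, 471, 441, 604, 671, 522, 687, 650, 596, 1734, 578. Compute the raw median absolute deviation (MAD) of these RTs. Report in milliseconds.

Sorted: 436, 441, 471, 522, 578, 596, 604, 650, 671, 687, 1734 → median = 596
|x − 596|: 160, 125, 155, 8, 75, 74, 91, 54, 0, 1138, 18
Sorted deviations: 0, 8, 18, 54, 74, 75, 91, 125, 155, 160, 1138 → MAD = 75

75 ms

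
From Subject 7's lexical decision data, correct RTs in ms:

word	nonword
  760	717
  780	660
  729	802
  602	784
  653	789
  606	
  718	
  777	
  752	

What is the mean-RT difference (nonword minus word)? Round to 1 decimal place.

M(word) = 6377/9 = 708.556
M(nonword) = 3752/5 = 750.400
Difference = 750.400 − 708.556 = 41.844 ms

41.8 ms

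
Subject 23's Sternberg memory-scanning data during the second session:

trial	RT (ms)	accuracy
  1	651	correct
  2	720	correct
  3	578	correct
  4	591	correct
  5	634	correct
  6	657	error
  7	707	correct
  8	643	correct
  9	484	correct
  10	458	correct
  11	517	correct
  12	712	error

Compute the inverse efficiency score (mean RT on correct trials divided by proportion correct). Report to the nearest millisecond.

Correct trials (n=10): 651, 720, 578, 591, 634, 707, 643, 484, 458, 517
Mean correct RT = 5983/10 = 598.3000 ms
Proportion correct = 10/12
IES = 598.3000 / (10/12) = 717.960 ms

718 ms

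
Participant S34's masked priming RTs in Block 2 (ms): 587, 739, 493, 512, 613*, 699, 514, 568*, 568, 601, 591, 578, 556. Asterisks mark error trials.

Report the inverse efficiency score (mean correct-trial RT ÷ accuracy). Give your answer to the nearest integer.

Correct trials (n=11): 587, 739, 493, 512, 699, 514, 568, 601, 591, 578, 556
Mean correct RT = 6438/11 = 585.2727 ms
Proportion correct = 11/13
IES = 585.2727 / (11/13) = 691.686 ms

692 ms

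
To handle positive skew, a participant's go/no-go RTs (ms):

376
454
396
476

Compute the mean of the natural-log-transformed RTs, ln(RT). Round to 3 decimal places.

ln(RT): 5.9296, 6.1181, 5.9814, 6.1654
Σ ln(RT) = 24.1945
Mean = 24.1945/4 = 6.04863

6.049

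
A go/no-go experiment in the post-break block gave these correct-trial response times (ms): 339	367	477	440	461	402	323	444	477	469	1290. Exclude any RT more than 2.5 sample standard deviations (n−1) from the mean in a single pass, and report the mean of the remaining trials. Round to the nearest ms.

n = 11, ΣRT = 5489, M = 499.000
Σ(x−M)² = 718908.00; s = √(718908.00/10) = 268.125
Cutoffs: 499.000 ± 2.5·268.125 → [-171.3, 1169.3]
Outside: 1290 → excluded.
Retained (n=10): Σ = 4199, mean = 4199/10 = 419.900

420 ms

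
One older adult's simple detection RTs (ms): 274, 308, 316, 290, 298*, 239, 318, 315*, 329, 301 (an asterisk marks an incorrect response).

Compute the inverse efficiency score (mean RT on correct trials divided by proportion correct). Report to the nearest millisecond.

371 ms

Correct trials (n=8): 274, 308, 316, 290, 239, 318, 329, 301
Mean correct RT = 2375/8 = 296.8750 ms
Proportion correct = 8/10
IES = 296.8750 / (8/10) = 371.094 ms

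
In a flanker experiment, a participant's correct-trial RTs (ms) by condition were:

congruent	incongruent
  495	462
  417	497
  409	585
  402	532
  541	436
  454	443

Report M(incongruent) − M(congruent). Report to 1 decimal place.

39.5 ms

M(congruent) = 2718/6 = 453.000
M(incongruent) = 2955/6 = 492.500
Difference = 492.500 − 453.000 = 39.500 ms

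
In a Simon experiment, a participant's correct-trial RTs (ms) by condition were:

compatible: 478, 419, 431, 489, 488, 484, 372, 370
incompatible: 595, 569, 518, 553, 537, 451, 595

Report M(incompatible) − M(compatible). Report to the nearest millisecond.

104 ms

M(compatible) = 3531/8 = 441.375
M(incompatible) = 3818/7 = 545.429
Difference = 545.429 − 441.375 = 104.054 ms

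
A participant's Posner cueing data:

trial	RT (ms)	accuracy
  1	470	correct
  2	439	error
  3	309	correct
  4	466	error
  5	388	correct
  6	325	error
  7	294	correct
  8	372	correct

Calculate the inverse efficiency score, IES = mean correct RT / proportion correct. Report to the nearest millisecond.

Correct trials (n=5): 470, 309, 388, 294, 372
Mean correct RT = 1833/5 = 366.6000 ms
Proportion correct = 5/8
IES = 366.6000 / (5/8) = 586.560 ms

587 ms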